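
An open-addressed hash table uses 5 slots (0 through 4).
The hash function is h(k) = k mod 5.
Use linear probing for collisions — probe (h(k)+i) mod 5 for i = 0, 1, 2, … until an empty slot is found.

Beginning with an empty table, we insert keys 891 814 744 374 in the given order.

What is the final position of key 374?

891 hashes to 1; slot 1 is free => place at 1.
814 hashes to 4; slot 4 is free => place at 4.
744 hashes to 4; 4 taken => place at 0.
374 hashes to 4; 4,0,1 taken => place at 2.
Table: [744, 891, 374, ., 814]

2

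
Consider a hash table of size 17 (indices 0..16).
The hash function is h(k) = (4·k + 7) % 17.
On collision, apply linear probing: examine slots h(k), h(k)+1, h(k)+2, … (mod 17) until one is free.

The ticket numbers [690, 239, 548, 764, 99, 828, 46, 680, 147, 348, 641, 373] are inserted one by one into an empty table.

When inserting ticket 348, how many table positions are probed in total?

4

690 hashes to 13; slot 13 is free → place at 13.
239 hashes to 11; slot 11 is free → place at 11.
548 hashes to 6; slot 6 is free → place at 6.
764 hashes to 3; slot 3 is free → place at 3.
99 hashes to 12; slot 12 is free → place at 12.
828 hashes to 4; slot 4 is free → place at 4.
46 hashes to 4; 4 taken → place at 5.
680 hashes to 7; slot 7 is free → place at 7.
147 hashes to 0; slot 0 is free → place at 0.
348 hashes to 5; 5,6,7 taken → place at 8.
641 hashes to 4; 4,5,6,7,8 taken → place at 9.
373 hashes to 3; 3,4,5,6,7,8,9 taken → place at 10.
Table: [147, ∅, ∅, 764, 828, 46, 548, 680, 348, 641, 373, 239, 99, 690, ∅, ∅, ∅]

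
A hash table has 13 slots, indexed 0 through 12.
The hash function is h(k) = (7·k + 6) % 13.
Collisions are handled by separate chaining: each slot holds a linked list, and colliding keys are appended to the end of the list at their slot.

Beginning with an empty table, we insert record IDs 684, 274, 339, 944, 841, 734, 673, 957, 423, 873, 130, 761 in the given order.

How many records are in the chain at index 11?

Insert 684: h=10, bucket 10 empty -> new chain.
Insert 274: h=0, bucket 0 empty -> new chain.
Insert 339: h=0, bucket 0 nonempty -> append to chain.
Insert 944: h=10, bucket 10 nonempty -> append to chain.
Insert 841: h=4, bucket 4 empty -> new chain.
Insert 734: h=9, bucket 9 empty -> new chain.
Insert 673: h=11, bucket 11 empty -> new chain.
Insert 957: h=10, bucket 10 nonempty -> append to chain.
Insert 423: h=3, bucket 3 empty -> new chain.
Insert 873: h=7, bucket 7 empty -> new chain.
Insert 130: h=6, bucket 6 empty -> new chain.
Insert 761: h=3, bucket 3 nonempty -> append to chain.
Final buckets:
0: 274 -> 339
1: .
2: .
3: 423 -> 761
4: 841
5: .
6: 130
7: 873
8: .
9: 734
10: 684 -> 944 -> 957
11: 673
12: .

1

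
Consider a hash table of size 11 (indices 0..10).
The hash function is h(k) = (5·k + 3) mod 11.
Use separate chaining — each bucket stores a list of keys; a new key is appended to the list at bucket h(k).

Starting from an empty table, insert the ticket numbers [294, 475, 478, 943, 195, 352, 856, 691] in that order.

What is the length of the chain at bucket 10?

294 -> bucket 10
475 -> bucket 2
478 -> bucket 6
943 -> bucket 10 (collision)
195 -> bucket 10 (collision)
352 -> bucket 3
856 -> bucket 4
691 -> bucket 4 (collision)
Final buckets:
0: ∅
1: ∅
2: 475
3: 352
4: 856 -> 691
5: ∅
6: 478
7: ∅
8: ∅
9: ∅
10: 294 -> 943 -> 195

3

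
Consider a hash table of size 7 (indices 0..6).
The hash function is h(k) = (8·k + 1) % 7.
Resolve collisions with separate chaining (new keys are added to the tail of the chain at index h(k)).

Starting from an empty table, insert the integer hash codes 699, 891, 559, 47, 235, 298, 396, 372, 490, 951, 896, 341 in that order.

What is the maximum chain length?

3

Insert 699: h=0, bucket 0 empty -> new chain.
Insert 891: h=3, bucket 3 empty -> new chain.
Insert 559: h=0, bucket 0 nonempty -> append to chain.
Insert 47: h=6, bucket 6 empty -> new chain.
Insert 235: h=5, bucket 5 empty -> new chain.
Insert 298: h=5, bucket 5 nonempty -> append to chain.
Insert 396: h=5, bucket 5 nonempty -> append to chain.
Insert 372: h=2, bucket 2 empty -> new chain.
Insert 490: h=1, bucket 1 empty -> new chain.
Insert 951: h=0, bucket 0 nonempty -> append to chain.
Insert 896: h=1, bucket 1 nonempty -> append to chain.
Insert 341: h=6, bucket 6 nonempty -> append to chain.
Final buckets:
0: 699 -> 559 -> 951
1: 490 -> 896
2: 372
3: 891
4: .
5: 235 -> 298 -> 396
6: 47 -> 341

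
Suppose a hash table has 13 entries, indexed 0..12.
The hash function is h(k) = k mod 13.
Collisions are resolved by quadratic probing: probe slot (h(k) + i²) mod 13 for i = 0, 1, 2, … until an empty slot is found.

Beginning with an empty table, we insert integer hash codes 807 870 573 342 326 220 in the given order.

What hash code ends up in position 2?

573

807: h=1 → slot 1
870: h=12 → slot 12
573: h=1, probe 1,2 → slot 2
342: h=4 → slot 4
326: h=1, probe 1,2,5 → slot 5
220: h=12, probe 12,0 → slot 0
Table: [220, 807, 573, _, 342, 326, _, _, _, _, _, _, 870]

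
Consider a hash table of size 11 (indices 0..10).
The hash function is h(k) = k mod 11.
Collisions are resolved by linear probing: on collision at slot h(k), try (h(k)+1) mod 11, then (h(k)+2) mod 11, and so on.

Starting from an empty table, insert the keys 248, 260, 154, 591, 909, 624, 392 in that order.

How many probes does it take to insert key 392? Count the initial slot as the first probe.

6

248: h=6 => slot 6
260: h=7 => slot 7
154: h=0 => slot 0
591: h=8 => slot 8
909: h=7, probe 7,8,9 => slot 9
624: h=8, probe 8,9,10 => slot 10
392: h=7, probe 7,8,9,10,0,1 => slot 1
Table: [154, 392, ∅, ∅, ∅, ∅, 248, 260, 591, 909, 624]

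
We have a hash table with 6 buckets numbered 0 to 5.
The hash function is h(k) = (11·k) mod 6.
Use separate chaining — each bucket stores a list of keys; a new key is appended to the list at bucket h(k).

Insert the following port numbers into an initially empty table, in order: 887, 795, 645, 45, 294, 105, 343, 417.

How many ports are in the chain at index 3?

5

887 -> bucket 1
795 -> bucket 3
645 -> bucket 3 (collision)
45 -> bucket 3 (collision)
294 -> bucket 0
105 -> bucket 3 (collision)
343 -> bucket 5
417 -> bucket 3 (collision)
Final buckets:
0: 294
1: 887
2: _
3: 795 -> 645 -> 45 -> 105 -> 417
4: _
5: 343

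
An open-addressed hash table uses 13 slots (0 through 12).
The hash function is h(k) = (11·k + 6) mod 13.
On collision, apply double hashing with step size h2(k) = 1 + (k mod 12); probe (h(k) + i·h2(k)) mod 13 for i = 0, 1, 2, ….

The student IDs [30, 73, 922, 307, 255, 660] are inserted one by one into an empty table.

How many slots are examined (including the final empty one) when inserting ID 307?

3

30 hashes to 11; slot 11 is free => place at 11.
73 hashes to 3; slot 3 is free => place at 3.
922 hashes to 8; slot 8 is free => place at 8.
307 hashes to 3, h2=8; 3,11 taken => place at 6.
255 hashes to 3, h2=4; 3 taken => place at 7.
660 hashes to 12; slot 12 is free => place at 12.
Table: [., ., ., 73, ., ., 307, 255, 922, ., ., 30, 660]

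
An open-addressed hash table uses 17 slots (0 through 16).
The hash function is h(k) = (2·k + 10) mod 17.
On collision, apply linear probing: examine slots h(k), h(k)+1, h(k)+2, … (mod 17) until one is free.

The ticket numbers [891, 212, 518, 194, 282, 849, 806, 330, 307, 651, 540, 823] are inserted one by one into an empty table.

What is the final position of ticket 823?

16

891 hashes to 7; slot 7 is free → place at 7.
212 hashes to 9; slot 9 is free → place at 9.
518 hashes to 9; 9 taken → place at 10.
194 hashes to 7; 7 taken → place at 8.
282 hashes to 13; slot 13 is free → place at 13.
849 hashes to 8; 8,9,10 taken → place at 11.
806 hashes to 7; 7,8,9,10,11 taken → place at 12.
330 hashes to 7; 7,8,9,10,11,12,13 taken → place at 14.
307 hashes to 12; 12,13,14 taken → place at 15.
651 hashes to 3; slot 3 is free → place at 3.
540 hashes to 2; slot 2 is free → place at 2.
823 hashes to 7; 7,8,9,10,11,12,13,14,15 taken → place at 16.
Table: [∅, ∅, 540, 651, ∅, ∅, ∅, 891, 194, 212, 518, 849, 806, 282, 330, 307, 823]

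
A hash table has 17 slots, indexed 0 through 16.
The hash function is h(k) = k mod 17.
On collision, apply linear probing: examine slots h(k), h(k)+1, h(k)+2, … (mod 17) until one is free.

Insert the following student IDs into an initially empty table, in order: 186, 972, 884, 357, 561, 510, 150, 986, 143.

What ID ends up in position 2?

561

Insert 186: h=16, slot 16 empty -> index 16.
Insert 972: h=3, slot 3 empty -> index 3.
Insert 884: h=0, slot 0 empty -> index 0.
Insert 357: h=0, slot 0 occupied -> index 1.
Insert 561: h=0, slots 0,1 occupied -> index 2.
Insert 510: h=0, slots 0,1,2,3 occupied -> index 4.
Insert 150: h=14, slot 14 empty -> index 14.
Insert 986: h=0, slots 0,1,2,3,4 occupied -> index 5.
Insert 143: h=7, slot 7 empty -> index 7.
Table: [884, 357, 561, 972, 510, 986, —, 143, —, —, —, —, —, —, 150, —, 186]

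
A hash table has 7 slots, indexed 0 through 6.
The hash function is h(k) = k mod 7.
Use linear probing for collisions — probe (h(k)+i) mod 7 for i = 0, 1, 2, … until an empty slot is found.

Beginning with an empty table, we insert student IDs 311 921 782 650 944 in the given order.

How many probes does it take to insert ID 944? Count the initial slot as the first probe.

2

311 hashes to 3; slot 3 is free => place at 3.
921 hashes to 4; slot 4 is free => place at 4.
782 hashes to 5; slot 5 is free => place at 5.
650 hashes to 6; slot 6 is free => place at 6.
944 hashes to 6; 6 taken => place at 0.
Table: [944, ., ., 311, 921, 782, 650]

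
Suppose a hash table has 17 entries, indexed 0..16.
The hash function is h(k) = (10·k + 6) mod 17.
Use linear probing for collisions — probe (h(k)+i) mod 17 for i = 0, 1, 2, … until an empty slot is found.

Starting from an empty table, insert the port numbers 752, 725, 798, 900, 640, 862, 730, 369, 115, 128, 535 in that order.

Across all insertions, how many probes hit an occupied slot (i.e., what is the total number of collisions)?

752: h=12 -> slot 12
725: h=14 -> slot 14
798: h=13 -> slot 13
900: h=13, probe 13,14,15 -> slot 15
640: h=14, probe 14,15,16 -> slot 16
862: h=7 -> slot 7
730: h=13, probe 13,14,15,16,0 -> slot 0
369: h=7, probe 7,8 -> slot 8
115: h=0, probe 0,1 -> slot 1
128: h=11 -> slot 11
535: h=1, probe 1,2 -> slot 2
Table: [730, 115, 535, _, _, _, _, 862, 369, _, _, 128, 752, 798, 725, 900, 640]

11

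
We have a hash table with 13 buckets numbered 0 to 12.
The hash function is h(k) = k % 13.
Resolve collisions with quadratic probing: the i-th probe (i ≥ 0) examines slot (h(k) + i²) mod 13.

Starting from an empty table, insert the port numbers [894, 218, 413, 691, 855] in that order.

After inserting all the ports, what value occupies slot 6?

Insert 894: h=10, slot 10 empty → index 10.
Insert 218: h=10, slot 10 occupied → index 11.
Insert 413: h=10, slots 10,11 occupied → index 1.
Insert 691: h=2, slot 2 empty → index 2.
Insert 855: h=10, slots 10,11,1 occupied → index 6.
Table: [_, 413, 691, _, _, _, 855, _, _, _, 894, 218, _]

855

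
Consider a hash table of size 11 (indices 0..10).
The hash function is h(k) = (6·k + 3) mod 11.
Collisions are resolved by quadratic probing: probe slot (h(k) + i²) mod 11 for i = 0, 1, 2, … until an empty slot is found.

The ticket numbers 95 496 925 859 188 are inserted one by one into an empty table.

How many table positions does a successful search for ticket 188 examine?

95 hashes to 1; slot 1 is free => place at 1.
496 hashes to 9; slot 9 is free => place at 9.
925 hashes to 9; 9 taken => place at 10.
859 hashes to 9; 9,10 taken => place at 2.
188 hashes to 9; 9,10,2 taken => place at 7.
Table: [., 95, 859, ., ., ., ., 188, ., 496, 925]
Lookup 188: h=9, probe 9,10,2,7 → found at 7.

4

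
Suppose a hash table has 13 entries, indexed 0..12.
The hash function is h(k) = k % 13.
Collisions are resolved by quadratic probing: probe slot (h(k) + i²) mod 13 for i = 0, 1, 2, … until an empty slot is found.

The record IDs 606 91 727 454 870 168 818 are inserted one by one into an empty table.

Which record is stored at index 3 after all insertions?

606 hashes to 8; slot 8 is free → place at 8.
91 hashes to 0; slot 0 is free → place at 0.
727 hashes to 12; slot 12 is free → place at 12.
454 hashes to 12; 12,0 taken → place at 3.
870 hashes to 12; 12,0,3,8 taken → place at 2.
168 hashes to 12; 12,0,3,8,2 taken → place at 11.
818 hashes to 12; 12,0,3,8,2,11 taken → place at 9.
Table: [91, ∅, 870, 454, ∅, ∅, ∅, ∅, 606, 818, ∅, 168, 727]

454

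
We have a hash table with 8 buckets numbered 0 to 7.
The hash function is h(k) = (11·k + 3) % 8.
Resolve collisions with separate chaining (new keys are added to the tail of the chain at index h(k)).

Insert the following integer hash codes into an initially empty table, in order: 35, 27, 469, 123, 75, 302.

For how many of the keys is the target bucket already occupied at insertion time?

Insert 35: h=4, bucket 4 empty → new chain.
Insert 27: h=4, bucket 4 nonempty → append to chain.
Insert 469: h=2, bucket 2 empty → new chain.
Insert 123: h=4, bucket 4 nonempty → append to chain.
Insert 75: h=4, bucket 4 nonempty → append to chain.
Insert 302: h=5, bucket 5 empty → new chain.
Final buckets:
0: _
1: _
2: 469
3: _
4: 35 -> 27 -> 123 -> 75
5: 302
6: _
7: _

3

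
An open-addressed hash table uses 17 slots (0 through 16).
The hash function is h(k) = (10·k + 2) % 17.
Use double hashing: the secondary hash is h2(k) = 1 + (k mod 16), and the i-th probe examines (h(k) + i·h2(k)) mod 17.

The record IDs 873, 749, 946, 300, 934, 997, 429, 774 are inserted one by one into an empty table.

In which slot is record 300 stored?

873 hashes to 11; slot 11 is free -> place at 11.
749 hashes to 12; slot 12 is free -> place at 12.
946 hashes to 10; slot 10 is free -> place at 10.
300 hashes to 10, h2=13; 10 taken -> place at 6.
934 hashes to 9; slot 9 is free -> place at 9.
997 hashes to 10, h2=6; 10 taken -> place at 16.
429 hashes to 8; slot 8 is free -> place at 8.
774 hashes to 7; slot 7 is free -> place at 7.
Table: [-, -, -, -, -, -, 300, 774, 429, 934, 946, 873, 749, -, -, -, 997]

6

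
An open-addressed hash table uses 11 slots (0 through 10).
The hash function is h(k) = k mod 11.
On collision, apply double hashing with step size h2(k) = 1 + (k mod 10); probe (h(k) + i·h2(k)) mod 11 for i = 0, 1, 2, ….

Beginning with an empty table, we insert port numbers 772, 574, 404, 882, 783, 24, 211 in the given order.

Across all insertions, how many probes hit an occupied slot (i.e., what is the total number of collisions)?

772: h=2 → slot 2
574: h=2, h2=5, probe 2,7 → slot 7
404: h=8 → slot 8
882: h=2, h2=3, probe 2,5 → slot 5
783: h=2, h2=4, probe 2,6 → slot 6
24: h=2, h2=5, probe 2,7,1 → slot 1
211: h=2, h2=2, probe 2,4 → slot 4
Table: [-, 24, 772, -, 211, 882, 783, 574, 404, -, -]

6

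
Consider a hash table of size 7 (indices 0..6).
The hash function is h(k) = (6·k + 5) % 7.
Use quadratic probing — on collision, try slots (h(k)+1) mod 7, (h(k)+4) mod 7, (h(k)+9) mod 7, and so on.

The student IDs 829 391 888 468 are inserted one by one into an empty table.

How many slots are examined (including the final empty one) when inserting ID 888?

2

829: h=2 → slot 2
391: h=6 → slot 6
888: h=6, probe 6,0 → slot 0
468: h=6, probe 6,0,3 → slot 3
Table: [888, _, 829, 468, _, _, 391]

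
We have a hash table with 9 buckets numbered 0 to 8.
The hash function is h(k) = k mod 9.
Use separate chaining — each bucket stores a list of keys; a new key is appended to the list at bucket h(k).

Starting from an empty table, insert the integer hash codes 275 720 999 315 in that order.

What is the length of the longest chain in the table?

3

Insert 275: h=5, bucket 5 empty -> new chain.
Insert 720: h=0, bucket 0 empty -> new chain.
Insert 999: h=0, bucket 0 nonempty -> append to chain.
Insert 315: h=0, bucket 0 nonempty -> append to chain.
Final buckets:
0: 720 -> 999 -> 315
1: —
2: —
3: —
4: —
5: 275
6: —
7: —
8: —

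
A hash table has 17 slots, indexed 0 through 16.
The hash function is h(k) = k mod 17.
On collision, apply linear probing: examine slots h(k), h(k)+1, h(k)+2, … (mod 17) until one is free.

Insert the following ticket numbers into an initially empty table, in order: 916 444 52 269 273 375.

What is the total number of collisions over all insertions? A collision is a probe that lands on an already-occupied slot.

916 hashes to 15; slot 15 is free => place at 15.
444 hashes to 2; slot 2 is free => place at 2.
52 hashes to 1; slot 1 is free => place at 1.
269 hashes to 14; slot 14 is free => place at 14.
273 hashes to 1; 1,2 taken => place at 3.
375 hashes to 1; 1,2,3 taken => place at 4.
Table: [., 52, 444, 273, 375, ., ., ., ., ., ., ., ., ., 269, 916, .]

5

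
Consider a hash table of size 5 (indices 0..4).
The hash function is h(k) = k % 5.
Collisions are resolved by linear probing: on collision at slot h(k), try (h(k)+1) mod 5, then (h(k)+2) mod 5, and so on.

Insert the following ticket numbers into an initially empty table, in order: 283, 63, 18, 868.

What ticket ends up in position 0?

283 hashes to 3; slot 3 is free -> place at 3.
63 hashes to 3; 3 taken -> place at 4.
18 hashes to 3; 3,4 taken -> place at 0.
868 hashes to 3; 3,4,0 taken -> place at 1.
Table: [18, 868, —, 283, 63]

18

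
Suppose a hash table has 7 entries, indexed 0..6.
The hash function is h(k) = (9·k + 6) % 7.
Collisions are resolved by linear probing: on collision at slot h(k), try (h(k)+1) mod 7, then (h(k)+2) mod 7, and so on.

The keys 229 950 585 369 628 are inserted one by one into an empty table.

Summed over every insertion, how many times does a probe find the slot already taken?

6

229 hashes to 2; slot 2 is free → place at 2.
950 hashes to 2; 2 taken → place at 3.
585 hashes to 0; slot 0 is free → place at 0.
369 hashes to 2; 2,3 taken → place at 4.
628 hashes to 2; 2,3,4 taken → place at 5.
Table: [585, ∅, 229, 950, 369, 628, ∅]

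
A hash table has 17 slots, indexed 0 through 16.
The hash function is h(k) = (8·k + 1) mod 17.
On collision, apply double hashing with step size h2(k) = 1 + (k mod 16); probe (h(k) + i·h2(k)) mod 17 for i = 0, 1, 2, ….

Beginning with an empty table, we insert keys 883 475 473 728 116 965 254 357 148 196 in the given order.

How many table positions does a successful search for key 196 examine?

883 hashes to 10; slot 10 is free -> place at 10.
475 hashes to 10, h2=12; 10 taken -> place at 5.
473 hashes to 11; slot 11 is free -> place at 11.
728 hashes to 11, h2=9; 11 taken -> place at 3.
116 hashes to 11, h2=5; 11 taken -> place at 16.
965 hashes to 3, h2=6; 3 taken -> place at 9.
254 hashes to 10, h2=15; 10 taken -> place at 8.
357 hashes to 1; slot 1 is free -> place at 1.
148 hashes to 12; slot 12 is free -> place at 12.
196 hashes to 5, h2=5; 5,10 taken -> place at 15.
Table: [—, 357, —, 728, —, 475, —, —, 254, 965, 883, 473, 148, —, —, 196, 116]
Lookup 196: h=5, h2=5, probe 5,10,15 → found at 15.

3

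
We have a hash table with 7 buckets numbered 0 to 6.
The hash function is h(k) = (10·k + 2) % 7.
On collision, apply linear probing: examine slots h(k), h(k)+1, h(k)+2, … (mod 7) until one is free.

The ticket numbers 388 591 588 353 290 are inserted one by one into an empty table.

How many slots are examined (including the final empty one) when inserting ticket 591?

388 hashes to 4; slot 4 is free => place at 4.
591 hashes to 4; 4 taken => place at 5.
588 hashes to 2; slot 2 is free => place at 2.
353 hashes to 4; 4,5 taken => place at 6.
290 hashes to 4; 4,5,6 taken => place at 0.
Table: [290, ∅, 588, ∅, 388, 591, 353]

2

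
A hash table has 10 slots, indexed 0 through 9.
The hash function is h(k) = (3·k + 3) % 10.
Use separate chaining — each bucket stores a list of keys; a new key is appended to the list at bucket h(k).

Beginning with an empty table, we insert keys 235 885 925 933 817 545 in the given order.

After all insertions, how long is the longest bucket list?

Insert 235: h=8, bucket 8 empty -> new chain.
Insert 885: h=8, bucket 8 nonempty -> append to chain.
Insert 925: h=8, bucket 8 nonempty -> append to chain.
Insert 933: h=2, bucket 2 empty -> new chain.
Insert 817: h=4, bucket 4 empty -> new chain.
Insert 545: h=8, bucket 8 nonempty -> append to chain.
Final buckets:
0: .
1: .
2: 933
3: .
4: 817
5: .
6: .
7: .
8: 235 -> 885 -> 925 -> 545
9: .

4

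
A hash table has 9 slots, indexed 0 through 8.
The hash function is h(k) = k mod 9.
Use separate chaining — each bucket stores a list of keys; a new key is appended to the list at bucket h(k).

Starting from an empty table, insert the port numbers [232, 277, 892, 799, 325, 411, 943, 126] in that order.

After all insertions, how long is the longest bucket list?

4

Insert 232: h=7, bucket 7 empty -> new chain.
Insert 277: h=7, bucket 7 nonempty -> append to chain.
Insert 892: h=1, bucket 1 empty -> new chain.
Insert 799: h=7, bucket 7 nonempty -> append to chain.
Insert 325: h=1, bucket 1 nonempty -> append to chain.
Insert 411: h=6, bucket 6 empty -> new chain.
Insert 943: h=7, bucket 7 nonempty -> append to chain.
Insert 126: h=0, bucket 0 empty -> new chain.
Final buckets:
0: 126
1: 892 -> 325
2: .
3: .
4: .
5: .
6: 411
7: 232 -> 277 -> 799 -> 943
8: .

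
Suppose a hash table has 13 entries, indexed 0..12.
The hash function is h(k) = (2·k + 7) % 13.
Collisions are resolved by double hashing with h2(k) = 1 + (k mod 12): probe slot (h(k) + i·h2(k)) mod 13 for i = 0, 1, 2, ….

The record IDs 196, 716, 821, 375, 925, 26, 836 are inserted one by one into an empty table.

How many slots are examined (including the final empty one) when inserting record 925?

196 hashes to 9; slot 9 is free => place at 9.
716 hashes to 9, h2=9; 9 taken => place at 5.
821 hashes to 11; slot 11 is free => place at 11.
375 hashes to 3; slot 3 is free => place at 3.
925 hashes to 11, h2=2; 11 taken => place at 0.
26 hashes to 7; slot 7 is free => place at 7.
836 hashes to 2; slot 2 is free => place at 2.
Table: [925, —, 836, 375, —, 716, —, 26, —, 196, —, 821, —]

2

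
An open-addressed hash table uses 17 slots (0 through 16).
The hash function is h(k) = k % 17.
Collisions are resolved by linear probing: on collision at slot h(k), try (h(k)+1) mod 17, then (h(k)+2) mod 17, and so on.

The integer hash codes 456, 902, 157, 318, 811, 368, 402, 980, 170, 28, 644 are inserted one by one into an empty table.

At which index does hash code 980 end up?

Insert 456: h=14, slot 14 empty -> index 14.
Insert 902: h=1, slot 1 empty -> index 1.
Insert 157: h=4, slot 4 empty -> index 4.
Insert 318: h=12, slot 12 empty -> index 12.
Insert 811: h=12, slot 12 occupied -> index 13.
Insert 368: h=11, slot 11 empty -> index 11.
Insert 402: h=11, slots 11,12,13,14 occupied -> index 15.
Insert 980: h=11, slots 11,12,13,14,15 occupied -> index 16.
Insert 170: h=0, slot 0 empty -> index 0.
Insert 28: h=11, slots 11,12,13,14,15,16,0,1 occupied -> index 2.
Insert 644: h=15, slots 15,16,0,1,2 occupied -> index 3.
Table: [170, 902, 28, 644, 157, ∅, ∅, ∅, ∅, ∅, ∅, 368, 318, 811, 456, 402, 980]

16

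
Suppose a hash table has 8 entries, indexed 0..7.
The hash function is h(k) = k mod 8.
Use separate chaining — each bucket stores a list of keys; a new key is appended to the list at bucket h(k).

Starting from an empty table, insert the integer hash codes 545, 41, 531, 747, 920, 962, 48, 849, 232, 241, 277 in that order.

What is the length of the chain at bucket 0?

3

Insert 545: h=1, bucket 1 empty → new chain.
Insert 41: h=1, bucket 1 nonempty → append to chain.
Insert 531: h=3, bucket 3 empty → new chain.
Insert 747: h=3, bucket 3 nonempty → append to chain.
Insert 920: h=0, bucket 0 empty → new chain.
Insert 962: h=2, bucket 2 empty → new chain.
Insert 48: h=0, bucket 0 nonempty → append to chain.
Insert 849: h=1, bucket 1 nonempty → append to chain.
Insert 232: h=0, bucket 0 nonempty → append to chain.
Insert 241: h=1, bucket 1 nonempty → append to chain.
Insert 277: h=5, bucket 5 empty → new chain.
Final buckets:
0: 920 -> 48 -> 232
1: 545 -> 41 -> 849 -> 241
2: 962
3: 531 -> 747
4: .
5: 277
6: .
7: .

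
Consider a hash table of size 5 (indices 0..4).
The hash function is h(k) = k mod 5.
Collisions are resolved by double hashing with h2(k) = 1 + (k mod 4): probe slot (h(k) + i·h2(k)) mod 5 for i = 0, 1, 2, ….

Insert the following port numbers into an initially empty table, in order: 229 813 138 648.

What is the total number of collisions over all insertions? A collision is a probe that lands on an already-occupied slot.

229 hashes to 4; slot 4 is free → place at 4.
813 hashes to 3; slot 3 is free → place at 3.
138 hashes to 3, h2=3; 3 taken → place at 1.
648 hashes to 3, h2=1; 3,4 taken → place at 0.
Table: [648, 138, ., 813, 229]

3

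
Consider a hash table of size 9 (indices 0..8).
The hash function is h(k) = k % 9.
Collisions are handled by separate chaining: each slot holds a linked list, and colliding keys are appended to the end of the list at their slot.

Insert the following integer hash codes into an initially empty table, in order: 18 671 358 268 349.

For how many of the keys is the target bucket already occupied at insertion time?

18 -> bucket 0
671 -> bucket 5
358 -> bucket 7
268 -> bucket 7 (collision)
349 -> bucket 7 (collision)
Final buckets:
0: 18
1: _
2: _
3: _
4: _
5: 671
6: _
7: 358 -> 268 -> 349
8: _

2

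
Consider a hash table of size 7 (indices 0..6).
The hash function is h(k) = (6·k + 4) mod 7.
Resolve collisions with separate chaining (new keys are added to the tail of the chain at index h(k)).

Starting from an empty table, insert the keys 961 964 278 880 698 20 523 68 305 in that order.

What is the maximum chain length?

6

961 → bucket 2
964 → bucket 6
278 → bucket 6 (collision)
880 → bucket 6 (collision)
698 → bucket 6 (collision)
20 → bucket 5
523 → bucket 6 (collision)
68 → bucket 6 (collision)
305 → bucket 0
Final buckets:
0: 305
1: _
2: 961
3: _
4: _
5: 20
6: 964 -> 278 -> 880 -> 698 -> 523 -> 68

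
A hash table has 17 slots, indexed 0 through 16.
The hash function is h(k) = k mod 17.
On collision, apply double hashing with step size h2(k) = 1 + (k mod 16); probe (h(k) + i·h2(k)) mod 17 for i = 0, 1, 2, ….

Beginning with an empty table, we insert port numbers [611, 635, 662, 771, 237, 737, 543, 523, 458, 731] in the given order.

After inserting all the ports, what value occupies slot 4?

611: h=16 → slot 16
635: h=6 → slot 6
662: h=16, h2=7, probe 16,6,13 → slot 13
771: h=6, h2=4, probe 6,10 → slot 10
237: h=16, h2=14, probe 16,13,10,7 → slot 7
737: h=6, h2=2, probe 6,8 → slot 8
543: h=16, h2=16, probe 16,15 → slot 15
523: h=13, h2=12, probe 13,8,3 → slot 3
458: h=16, h2=11, probe 16,10,4 → slot 4
731: h=0 → slot 0
Table: [731, _, _, 523, 458, _, 635, 237, 737, _, 771, _, _, 662, _, 543, 611]

458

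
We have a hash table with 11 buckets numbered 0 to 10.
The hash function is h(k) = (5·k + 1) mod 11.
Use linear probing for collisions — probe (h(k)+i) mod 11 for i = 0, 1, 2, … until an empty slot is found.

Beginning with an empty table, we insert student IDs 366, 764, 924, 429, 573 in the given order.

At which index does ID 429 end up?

2

366: h=5 => slot 5
764: h=4 => slot 4
924: h=1 => slot 1
429: h=1, probe 1,2 => slot 2
573: h=6 => slot 6
Table: [∅, 924, 429, ∅, 764, 366, 573, ∅, ∅, ∅, ∅]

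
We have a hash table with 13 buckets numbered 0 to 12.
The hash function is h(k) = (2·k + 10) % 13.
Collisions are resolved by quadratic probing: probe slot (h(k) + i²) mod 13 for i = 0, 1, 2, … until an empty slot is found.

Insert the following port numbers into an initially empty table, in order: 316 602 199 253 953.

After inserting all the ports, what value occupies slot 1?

Insert 316: h=5, slot 5 empty → index 5.
Insert 602: h=5, slot 5 occupied → index 6.
Insert 199: h=5, slots 5,6 occupied → index 9.
Insert 253: h=9, slot 9 occupied → index 10.
Insert 953: h=5, slots 5,6,9 occupied → index 1.
Table: [-, 953, -, -, -, 316, 602, -, -, 199, 253, -, -]

953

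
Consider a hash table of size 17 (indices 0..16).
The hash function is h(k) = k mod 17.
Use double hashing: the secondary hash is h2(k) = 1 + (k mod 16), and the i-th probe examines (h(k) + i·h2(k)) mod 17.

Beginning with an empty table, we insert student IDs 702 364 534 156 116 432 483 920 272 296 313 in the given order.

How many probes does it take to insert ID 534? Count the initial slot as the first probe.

Insert 702: h=5, slot 5 empty -> index 5.
Insert 364: h=7, slot 7 empty -> index 7.
Insert 534: h=7, h2=7, slot 7 occupied -> index 14.
Insert 156: h=3, slot 3 empty -> index 3.
Insert 116: h=14, h2=5, slot 14 occupied -> index 2.
Insert 432: h=7, h2=1, slot 7 occupied -> index 8.
Insert 483: h=7, h2=4, slot 7 occupied -> index 11.
Insert 920: h=2, h2=9, slots 2,11,3 occupied -> index 12.
Insert 272: h=0, slot 0 empty -> index 0.
Insert 296: h=7, h2=9, slot 7 occupied -> index 16.
Insert 313: h=7, h2=10, slots 7,0 occupied -> index 10.
Table: [272, _, 116, 156, _, 702, _, 364, 432, _, 313, 483, 920, _, 534, _, 296]

2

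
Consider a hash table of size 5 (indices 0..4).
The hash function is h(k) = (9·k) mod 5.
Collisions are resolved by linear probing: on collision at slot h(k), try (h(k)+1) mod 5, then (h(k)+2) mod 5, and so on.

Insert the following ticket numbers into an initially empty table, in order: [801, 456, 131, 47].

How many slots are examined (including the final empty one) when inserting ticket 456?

801: h=4 -> slot 4
456: h=4, probe 4,0 -> slot 0
131: h=4, probe 4,0,1 -> slot 1
47: h=3 -> slot 3
Table: [456, 131, ., 47, 801]

2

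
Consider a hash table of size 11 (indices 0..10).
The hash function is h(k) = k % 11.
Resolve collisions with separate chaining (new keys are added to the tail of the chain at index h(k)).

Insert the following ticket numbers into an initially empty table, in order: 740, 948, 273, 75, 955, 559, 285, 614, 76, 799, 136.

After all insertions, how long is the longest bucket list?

Insert 740: h=3, bucket 3 empty -> new chain.
Insert 948: h=2, bucket 2 empty -> new chain.
Insert 273: h=9, bucket 9 empty -> new chain.
Insert 75: h=9, bucket 9 nonempty -> append to chain.
Insert 955: h=9, bucket 9 nonempty -> append to chain.
Insert 559: h=9, bucket 9 nonempty -> append to chain.
Insert 285: h=10, bucket 10 empty -> new chain.
Insert 614: h=9, bucket 9 nonempty -> append to chain.
Insert 76: h=10, bucket 10 nonempty -> append to chain.
Insert 799: h=7, bucket 7 empty -> new chain.
Insert 136: h=4, bucket 4 empty -> new chain.
Final buckets:
0: _
1: _
2: 948
3: 740
4: 136
5: _
6: _
7: 799
8: _
9: 273 -> 75 -> 955 -> 559 -> 614
10: 285 -> 76

5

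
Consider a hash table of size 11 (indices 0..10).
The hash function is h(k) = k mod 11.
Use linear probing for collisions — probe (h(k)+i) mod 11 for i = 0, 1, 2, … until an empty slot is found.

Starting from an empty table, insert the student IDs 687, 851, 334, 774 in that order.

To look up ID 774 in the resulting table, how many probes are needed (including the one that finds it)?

Insert 687: h=5, slot 5 empty -> index 5.
Insert 851: h=4, slot 4 empty -> index 4.
Insert 334: h=4, slots 4,5 occupied -> index 6.
Insert 774: h=4, slots 4,5,6 occupied -> index 7.
Table: [., ., ., ., 851, 687, 334, 774, ., ., .]
Lookup 774: h=4, probe 4,5,6,7 → found at 7.

4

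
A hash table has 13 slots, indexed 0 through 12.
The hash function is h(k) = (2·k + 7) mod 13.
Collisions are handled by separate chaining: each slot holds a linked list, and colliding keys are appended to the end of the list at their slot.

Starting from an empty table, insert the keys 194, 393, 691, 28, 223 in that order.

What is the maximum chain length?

3

194 -> bucket 5
393 -> bucket 0
691 -> bucket 11
28 -> bucket 11 (collision)
223 -> bucket 11 (collision)
Final buckets:
0: 393
1: —
2: —
3: —
4: —
5: 194
6: —
7: —
8: —
9: —
10: —
11: 691 -> 28 -> 223
12: —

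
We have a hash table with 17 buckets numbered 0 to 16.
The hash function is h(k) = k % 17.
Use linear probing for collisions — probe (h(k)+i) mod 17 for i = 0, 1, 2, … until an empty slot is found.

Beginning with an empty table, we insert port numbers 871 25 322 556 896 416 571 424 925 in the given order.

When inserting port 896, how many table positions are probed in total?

2

871: h=4 -> slot 4
25: h=8 -> slot 8
322: h=16 -> slot 16
556: h=12 -> slot 12
896: h=12, probe 12,13 -> slot 13
416: h=8, probe 8,9 -> slot 9
571: h=10 -> slot 10
424: h=16, probe 16,0 -> slot 0
925: h=7 -> slot 7
Table: [424, _, _, _, 871, _, _, 925, 25, 416, 571, _, 556, 896, _, _, 322]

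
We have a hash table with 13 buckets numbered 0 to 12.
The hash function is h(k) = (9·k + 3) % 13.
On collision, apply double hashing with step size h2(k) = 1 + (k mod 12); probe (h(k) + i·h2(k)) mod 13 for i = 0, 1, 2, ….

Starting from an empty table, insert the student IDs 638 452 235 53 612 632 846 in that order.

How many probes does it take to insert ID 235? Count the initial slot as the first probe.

638 hashes to 12; slot 12 is free → place at 12.
452 hashes to 2; slot 2 is free → place at 2.
235 hashes to 12, h2=8; 12 taken → place at 7.
53 hashes to 12, h2=6; 12 taken → place at 5.
612 hashes to 12, h2=1; 12 taken → place at 0.
632 hashes to 10; slot 10 is free → place at 10.
846 hashes to 12, h2=7; 12 taken → place at 6.
Table: [612, —, 452, —, —, 53, 846, 235, —, —, 632, —, 638]

2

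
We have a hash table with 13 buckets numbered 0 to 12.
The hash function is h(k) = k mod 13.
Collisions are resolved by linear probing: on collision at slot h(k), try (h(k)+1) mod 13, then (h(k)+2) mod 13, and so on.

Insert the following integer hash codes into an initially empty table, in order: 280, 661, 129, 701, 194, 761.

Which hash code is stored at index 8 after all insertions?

761

280: h=7 → slot 7
661: h=11 → slot 11
129: h=12 → slot 12
701: h=12, probe 12,0 → slot 0
194: h=12, probe 12,0,1 → slot 1
761: h=7, probe 7,8 → slot 8
Table: [701, 194, ∅, ∅, ∅, ∅, ∅, 280, 761, ∅, ∅, 661, 129]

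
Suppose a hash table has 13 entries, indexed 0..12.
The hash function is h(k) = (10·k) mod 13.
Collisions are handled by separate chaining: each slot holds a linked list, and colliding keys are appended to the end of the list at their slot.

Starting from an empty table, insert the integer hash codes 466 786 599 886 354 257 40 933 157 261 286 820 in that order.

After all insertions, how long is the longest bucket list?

Insert 466: h=6, bucket 6 empty → new chain.
Insert 786: h=8, bucket 8 empty → new chain.
Insert 599: h=10, bucket 10 empty → new chain.
Insert 886: h=7, bucket 7 empty → new chain.
Insert 354: h=4, bucket 4 empty → new chain.
Insert 257: h=9, bucket 9 empty → new chain.
Insert 40: h=10, bucket 10 nonempty → append to chain.
Insert 933: h=9, bucket 9 nonempty → append to chain.
Insert 157: h=10, bucket 10 nonempty → append to chain.
Insert 261: h=10, bucket 10 nonempty → append to chain.
Insert 286: h=0, bucket 0 empty → new chain.
Insert 820: h=10, bucket 10 nonempty → append to chain.
Final buckets:
0: 286
1: -
2: -
3: -
4: 354
5: -
6: 466
7: 886
8: 786
9: 257 -> 933
10: 599 -> 40 -> 157 -> 261 -> 820
11: -
12: -

5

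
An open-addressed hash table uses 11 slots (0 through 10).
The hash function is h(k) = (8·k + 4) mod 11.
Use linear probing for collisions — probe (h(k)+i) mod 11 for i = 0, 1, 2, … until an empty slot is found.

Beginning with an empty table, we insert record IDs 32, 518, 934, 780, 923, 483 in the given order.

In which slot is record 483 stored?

32 hashes to 7; slot 7 is free -> place at 7.
518 hashes to 1; slot 1 is free -> place at 1.
934 hashes to 7; 7 taken -> place at 8.
780 hashes to 7; 7,8 taken -> place at 9.
923 hashes to 7; 7,8,9 taken -> place at 10.
483 hashes to 7; 7,8,9,10 taken -> place at 0.
Table: [483, 518, ., ., ., ., ., 32, 934, 780, 923]

0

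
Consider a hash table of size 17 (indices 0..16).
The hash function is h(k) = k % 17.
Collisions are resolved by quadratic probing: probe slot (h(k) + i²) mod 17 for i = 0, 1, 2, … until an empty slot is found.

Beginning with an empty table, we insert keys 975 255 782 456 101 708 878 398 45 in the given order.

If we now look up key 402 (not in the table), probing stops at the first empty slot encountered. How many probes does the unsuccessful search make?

4

975: h=6 → slot 6
255: h=0 → slot 0
782: h=0, probe 0,1 → slot 1
456: h=14 → slot 14
101: h=16 → slot 16
708: h=11 → slot 11
878: h=11, probe 11,12 → slot 12
398: h=7 → slot 7
45: h=11, probe 11,12,15 → slot 15
Table: [255, 782, ∅, ∅, ∅, ∅, 975, 398, ∅, ∅, ∅, 708, 878, ∅, 456, 45, 101]
Lookup 402: h=11, probe 11,12,15,3 → slot 3 empty, not found.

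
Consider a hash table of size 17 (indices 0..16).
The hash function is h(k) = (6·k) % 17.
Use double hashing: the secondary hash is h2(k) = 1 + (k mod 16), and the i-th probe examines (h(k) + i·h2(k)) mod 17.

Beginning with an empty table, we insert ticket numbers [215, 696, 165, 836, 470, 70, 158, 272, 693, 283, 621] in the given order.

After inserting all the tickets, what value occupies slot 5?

215 hashes to 15; slot 15 is free -> place at 15.
696 hashes to 11; slot 11 is free -> place at 11.
165 hashes to 4; slot 4 is free -> place at 4.
836 hashes to 1; slot 1 is free -> place at 1.
470 hashes to 15, h2=7; 15 taken -> place at 5.
70 hashes to 12; slot 12 is free -> place at 12.
158 hashes to 13; slot 13 is free -> place at 13.
272 hashes to 0; slot 0 is free -> place at 0.
693 hashes to 10; slot 10 is free -> place at 10.
283 hashes to 15, h2=12; 15,10,5,0,12 taken -> place at 7.
621 hashes to 3; slot 3 is free -> place at 3.
Table: [272, 836, _, 621, 165, 470, _, 283, _, _, 693, 696, 70, 158, _, 215, _]

470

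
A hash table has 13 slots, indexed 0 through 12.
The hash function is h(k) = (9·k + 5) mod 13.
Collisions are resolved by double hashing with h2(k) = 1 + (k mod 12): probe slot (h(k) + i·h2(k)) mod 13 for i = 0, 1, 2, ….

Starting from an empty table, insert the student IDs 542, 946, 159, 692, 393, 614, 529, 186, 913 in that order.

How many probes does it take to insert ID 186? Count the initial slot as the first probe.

542: h=8 → slot 8
946: h=4 → slot 4
159: h=6 → slot 6
692: h=6, h2=9, probe 6,2 → slot 2
393: h=6, h2=10, probe 6,3 → slot 3
614: h=6, h2=3, probe 6,9 → slot 9
529: h=8, h2=2, probe 8,10 → slot 10
186: h=2, h2=7, probe 2,9,3,10,4,11 → slot 11
913: h=6, h2=2, probe 6,8,10,12 → slot 12
Table: [—, —, 692, 393, 946, —, 159, —, 542, 614, 529, 186, 913]

6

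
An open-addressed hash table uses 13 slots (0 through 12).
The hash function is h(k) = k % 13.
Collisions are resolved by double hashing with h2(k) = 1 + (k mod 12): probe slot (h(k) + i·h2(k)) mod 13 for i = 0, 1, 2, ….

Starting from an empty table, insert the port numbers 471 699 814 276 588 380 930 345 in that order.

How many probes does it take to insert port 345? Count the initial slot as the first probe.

3

471 hashes to 3; slot 3 is free => place at 3.
699 hashes to 10; slot 10 is free => place at 10.
814 hashes to 8; slot 8 is free => place at 8.
276 hashes to 3, h2=1; 3 taken => place at 4.
588 hashes to 3, h2=1; 3,4 taken => place at 5.
380 hashes to 3, h2=9; 3 taken => place at 12.
930 hashes to 7; slot 7 is free => place at 7.
345 hashes to 7, h2=10; 7,4 taken => place at 1.
Table: [_, 345, _, 471, 276, 588, _, 930, 814, _, 699, _, 380]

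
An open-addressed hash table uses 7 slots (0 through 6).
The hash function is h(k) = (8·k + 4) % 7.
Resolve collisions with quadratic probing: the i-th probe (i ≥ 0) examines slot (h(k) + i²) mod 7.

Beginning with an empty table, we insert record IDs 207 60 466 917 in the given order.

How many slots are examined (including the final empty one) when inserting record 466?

207 hashes to 1; slot 1 is free => place at 1.
60 hashes to 1; 1 taken => place at 2.
466 hashes to 1; 1,2 taken => place at 5.
917 hashes to 4; slot 4 is free => place at 4.
Table: [., 207, 60, ., 917, 466, .]

3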